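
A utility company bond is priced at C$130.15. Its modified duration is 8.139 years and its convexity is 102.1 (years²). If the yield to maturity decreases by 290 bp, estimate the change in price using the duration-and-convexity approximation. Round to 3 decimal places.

+C$36.307

Duration effect: -D_mod·Δy = -8.139 × (-0.029) = +0.236031
Convexity effect: ½·C·(Δy)² = 0.5 × 102.1 × (-0.029)² = +0.04293305
ΔP/P ≈ +0.236031 + 0.04293305 = +0.27896405
ΔP ≈ 130.15 × (+0.27896405) = +36.3071711075.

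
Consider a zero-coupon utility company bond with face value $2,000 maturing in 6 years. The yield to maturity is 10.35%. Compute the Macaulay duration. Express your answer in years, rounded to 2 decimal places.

A zero-coupon bond has a single cash flow at maturity, so its Macaulay duration equals its maturity: 6 years.

6.00 years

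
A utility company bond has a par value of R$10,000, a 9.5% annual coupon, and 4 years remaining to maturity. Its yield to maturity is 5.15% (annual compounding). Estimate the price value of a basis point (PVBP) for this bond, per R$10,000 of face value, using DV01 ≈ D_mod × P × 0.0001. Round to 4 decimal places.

R$3.8899

Periodic yield y = 0.0515.
  t   CF        PV=CF/(1+0.0515)^t    t·PV
  1       950.00       903.4712       903.4712
  2       950.00       859.2213     1,718.4427
  3       950.00       817.1387     2,451.4161
  4    10,950.00     8,957.2978    35,829.1910
  Σ                 11,537.1290    40,902.5210
P = 11,537.1290; D_Mac = 3.54529 yrs; D_mod = 3.37165 yrs.
DV01 ≈ 3.37165 × 11,537.1290 × 0.0001 = 3.889921.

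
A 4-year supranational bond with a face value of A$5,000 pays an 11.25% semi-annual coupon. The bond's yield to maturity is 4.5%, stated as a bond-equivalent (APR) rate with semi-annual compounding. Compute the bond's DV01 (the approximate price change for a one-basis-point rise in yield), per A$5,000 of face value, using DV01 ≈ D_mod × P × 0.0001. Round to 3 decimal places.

A$2.074

Periodic yield y = 0.0225.
  t   CF        PV=CF/(1+0.0225)^t    t·PV
  1       281.25       275.0611       275.0611
  2       281.25       269.0084       538.0169
  3       281.25       263.0889       789.2668
  4       281.25       257.2997     1,029.1988
  5       281.25       251.6378     1,258.1892
  6       281.25       246.1006     1,476.6035
  7       281.25       240.6852     1,684.7961
  8     5,281.25     4,420.0806    35,360.6451
  Σ                  6,222.9624    42,411.7775
P = 6,222.9624; D_Mac = 6.81537 half-year periods = 3.40768 yrs; D_mod = 3.33270 yrs.
DV01 ≈ 3.33270 × 6,222.9624 × 0.0001 = 2.073926.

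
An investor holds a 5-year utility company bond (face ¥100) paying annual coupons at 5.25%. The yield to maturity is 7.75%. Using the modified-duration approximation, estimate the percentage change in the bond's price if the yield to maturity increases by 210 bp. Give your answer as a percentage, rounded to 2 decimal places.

-8.76%

Periodic yield y = 0.0775. Modified duration first:
  t   CF        PV=CF/(1+0.0775)^t    t·PV
  1         5.25         4.8724         4.8724
  2         5.25         4.5219         9.0439
  3         5.25         4.1967        12.5901
  4         5.25         3.8948        15.5794
  5       105.25        72.4662       362.3312
  Σ                     89.9521       404.4169
P = 89.9521; D_Mac = 4.49591 yrs; D_mod = 4.49591/(1+0.0775) = 4.17254 yrs.
ΔP/P ≈ -D_mod · Δy = -4.17254 × (+0.021) = -0.087623 = -8.7623%.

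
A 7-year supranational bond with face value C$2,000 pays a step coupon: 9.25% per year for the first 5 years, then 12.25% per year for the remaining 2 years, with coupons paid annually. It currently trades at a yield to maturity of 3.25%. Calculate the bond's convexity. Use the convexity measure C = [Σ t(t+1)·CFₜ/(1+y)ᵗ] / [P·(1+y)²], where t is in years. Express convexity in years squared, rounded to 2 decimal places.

With y = 0.0325:
  t   CF        PV=CF/(1+0.0325)^t    t·PV        t(t+1)·PV
  1       185.00       179.1768       179.1768         358.3535
  2       185.00       173.5368       347.0736       1,041.2209
  3       185.00       168.0744       504.2232       2,016.8927
  4       185.00       162.7839       651.1357       3,255.6783
  5       185.00       157.6600       788.2998       4,729.7990
  6       245.00       202.2208     1,213.3245       8,493.2716
  7     2,245.00     1,794.6755    12,562.7282     100,501.8254
  Σ                  2,838.1280    16,245.9617     120,397.0414
P = 2,838.1280.
Convexity = Σ t(t+1)·PV / [P·(1+y)²] = 120,397.0414 / (2,838.1280 × 1.066056) = 39.79273.

39.79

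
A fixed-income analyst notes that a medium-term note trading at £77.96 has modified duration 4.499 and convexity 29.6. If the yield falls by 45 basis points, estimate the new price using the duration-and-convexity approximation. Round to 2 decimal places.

Duration effect: -D_mod·Δy = -4.499 × (-0.0045) = +0.0202455
Convexity effect: ½·C·(Δy)² = 0.5 × 29.6 × (-0.0045)² = +0.0002997
ΔP/P ≈ +0.0202455 + 0.0002997 = +0.0205452
New price ≈ 77.96 × (1 + 0.0205452) = 79.561703792.

£79.56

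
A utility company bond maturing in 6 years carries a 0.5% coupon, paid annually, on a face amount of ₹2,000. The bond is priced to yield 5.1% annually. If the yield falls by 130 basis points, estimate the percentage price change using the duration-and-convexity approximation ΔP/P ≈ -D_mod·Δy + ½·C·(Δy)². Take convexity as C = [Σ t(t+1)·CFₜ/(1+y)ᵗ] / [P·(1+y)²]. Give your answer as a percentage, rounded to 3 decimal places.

+7.629%

With y = 0.051:
  t   CF        PV=CF/(1+0.051)^t    t·PV        t(t+1)·PV
  1        10.00         9.5147         9.5147          19.0295
  2        10.00         9.0530        18.1061          54.3183
  3        10.00         8.6137        25.8412         103.3649
  4        10.00         8.1958        32.7830         163.9152
  5        10.00         7.7981        38.9903         233.9417
  6     2,010.00     1,491.3506     8,948.1038      62,636.7264
  Σ                  1,534.5260     9,073.3391      63,211.2959
P = 1,534.5260; D_Mac = 5.91280 yrs; D_mod = 5.62588 yrs; C = 37.29194.
Duration effect: -5.62588 × (-0.013) = +0.073136
Convexity effect: 0.5 × 37.29194 × (-0.013)² = +0.0031512
ΔP/P ≈ +0.073136 + 0.0031512 = +0.076288 = +7.6288%.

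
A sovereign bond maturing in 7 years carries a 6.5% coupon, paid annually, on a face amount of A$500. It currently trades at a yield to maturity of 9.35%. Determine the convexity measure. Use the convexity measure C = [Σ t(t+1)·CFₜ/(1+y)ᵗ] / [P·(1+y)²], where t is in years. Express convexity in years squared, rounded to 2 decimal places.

35.76

With y = 0.0935:
  t   CF        PV=CF/(1+0.0935)^t    t·PV        t(t+1)·PV
  1        32.50        29.7211        29.7211          59.4422
  2        32.50        27.1798        54.3595         163.0786
  3        32.50        24.8558        74.5673         298.2691
  4        32.50        22.7305        90.9218         454.6092
  5        32.50        20.7869       103.9344         623.6066
  6        32.50        19.0095       114.0570         798.3989
  7       532.50       284.8316     1,993.8209      15,950.5671
  Σ                    429.1150     2,461.3820      18,347.9716
P = 429.1150.
Convexity = Σ t(t+1)·PV / [P·(1+y)²] = 18,347.9716 / (429.1150 × 1.195742) = 35.75829.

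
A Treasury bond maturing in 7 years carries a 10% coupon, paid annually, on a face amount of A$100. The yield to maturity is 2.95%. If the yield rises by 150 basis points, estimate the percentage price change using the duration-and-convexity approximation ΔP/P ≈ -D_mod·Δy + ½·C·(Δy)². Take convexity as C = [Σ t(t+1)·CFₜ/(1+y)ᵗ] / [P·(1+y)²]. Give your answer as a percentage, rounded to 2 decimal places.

With y = 0.0295:
  t   CF        PV=CF/(1+0.0295)^t    t·PV        t(t+1)·PV
  1        10.00         9.7135         9.7135          19.4269
  2        10.00         9.4351        18.8702          56.6107
  3        10.00         9.1648        27.4943         109.9771
  4        10.00         8.9021        35.6086         178.0429
  5        10.00         8.6471        43.2353         259.4117
  6        10.00         8.3993        50.3957         352.7696
  7       110.00        89.7446       628.2121       5,025.6965
  Σ                    144.0064       813.5295       6,001.9353
P = 144.0064; D_Mac = 5.64926 yrs; D_mod = 5.48738 yrs; C = 39.32393.
Duration effect: -5.48738 × (+0.015) = -0.082311
Convexity effect: 0.5 × 39.32393 × (0.015)² = +0.0044239
ΔP/P ≈ -0.082311 + 0.0044239 = -0.077887 = -7.7887%.

-7.79%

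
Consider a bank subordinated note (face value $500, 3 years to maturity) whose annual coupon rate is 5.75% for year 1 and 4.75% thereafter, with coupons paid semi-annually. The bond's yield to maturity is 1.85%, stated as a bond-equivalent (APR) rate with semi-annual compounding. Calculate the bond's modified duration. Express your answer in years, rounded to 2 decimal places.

Periodic yield y = 0.00925. First find Macaulay duration:
  t   CF        PV=CF/(1+0.00925)^t    t·PV
  1       14.375        14.2432        14.2432
  2       14.375        14.1127        28.2254
  3       11.875        11.5515        34.6544
  4       11.875        11.4456        45.7824
  5       11.875        11.3407        56.7035
  6      511.875       484.3635     2,906.1807
  Σ                    547.0572     3,085.7897
P = 547.0572; Macaulay duration = 3,085.7897 / 547.0572 = 5.64071 half-year periods = 2.82035 years.
Modified duration = D_Mac / (1 + y) = 2.82035 / 1.00925 = 2.79450 years.

2.79 years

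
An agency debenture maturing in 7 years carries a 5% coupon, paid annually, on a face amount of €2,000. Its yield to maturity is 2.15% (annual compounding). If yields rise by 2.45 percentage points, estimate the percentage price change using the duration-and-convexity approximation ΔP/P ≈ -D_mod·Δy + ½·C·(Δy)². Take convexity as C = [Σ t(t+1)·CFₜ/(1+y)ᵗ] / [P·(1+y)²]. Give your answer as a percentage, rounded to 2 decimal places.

With y = 0.0215:
  t   CF        PV=CF/(1+0.0215)^t    t·PV        t(t+1)·PV
  1       100.00        97.8953        97.8953         195.7905
  2       100.00        95.8348       191.6696         575.0088
  3       100.00        93.8177       281.4532       1,125.8127
  4       100.00        91.8431       367.3724       1,836.8619
  5       100.00        89.9100       449.5502       2,697.3009
  6       100.00        88.0177       528.1059       3,696.7413
  7     2,100.00     1,809.4671    12,666.2699     101,330.1592
  Σ                  2,366.7857    14,582.3164     111,457.6754
P = 2,366.7857; D_Mac = 6.16123 yrs; D_mod = 6.03155 yrs; C = 45.13093.
Duration effect: -6.03155 × (+0.0245) = -0.147773
Convexity effect: 0.5 × 45.13093 × (0.0245)² = +0.0135449
ΔP/P ≈ -0.147773 + 0.0135449 = -0.134228 = -13.4228%.

-13.42%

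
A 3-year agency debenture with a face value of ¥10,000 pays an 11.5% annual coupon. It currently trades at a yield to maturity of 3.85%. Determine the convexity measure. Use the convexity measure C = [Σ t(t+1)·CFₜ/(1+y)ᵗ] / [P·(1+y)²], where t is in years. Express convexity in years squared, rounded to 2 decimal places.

With y = 0.0385:
  t   CF        PV=CF/(1+0.0385)^t    t·PV        t(t+1)·PV
  1     1,150.00     1,107.3664     1,107.3664       2,214.7328
  2     1,150.00     1,066.3133     2,132.6267       6,397.8800
  3    11,150.00     9,955.3232    29,865.9697     119,463.8786
  Σ                 12,129.0029    33,105.9627     128,076.4914
P = 12,129.0029.
Convexity = Σ t(t+1)·PV / [P·(1+y)²] = 128,076.4914 / (12,129.0029 × 1.078482) = 9.79110.

9.79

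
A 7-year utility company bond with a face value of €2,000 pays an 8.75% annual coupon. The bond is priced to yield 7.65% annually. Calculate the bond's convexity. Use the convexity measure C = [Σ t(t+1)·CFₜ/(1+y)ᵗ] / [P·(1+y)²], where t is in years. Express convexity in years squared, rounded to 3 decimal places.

With y = 0.0765:
  t   CF        PV=CF/(1+0.0765)^t    t·PV        t(t+1)·PV
  1       175.00       162.5639       162.5639         325.1277
  2       175.00       151.0115       302.0230         906.0689
  3       175.00       140.2801       420.8402       1,683.3607
  4       175.00       130.3113       521.2450       2,606.2250
  5       175.00       121.0509       605.2543       3,631.5258
  6       175.00       112.4485       674.6913       4,722.8389
  7     2,175.00     1,298.2580     9,087.8063      72,702.4505
  Σ                  2,115.9241    11,774.4239      86,577.5976
P = 2,115.9241.
Convexity = Σ t(t+1)·PV / [P·(1+y)²] = 86,577.5976 / (2,115.9241 × 1.158852) = 35.30835.

35.308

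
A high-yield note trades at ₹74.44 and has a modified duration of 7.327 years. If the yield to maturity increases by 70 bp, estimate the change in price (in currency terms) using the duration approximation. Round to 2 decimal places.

Duration approximation: ΔP/P ≈ -D_mod · Δy = -7.327 × (+0.007) = -0.051289.
ΔP ≈ 74.44 × (-0.051289) = -3.81795316.

-₹3.82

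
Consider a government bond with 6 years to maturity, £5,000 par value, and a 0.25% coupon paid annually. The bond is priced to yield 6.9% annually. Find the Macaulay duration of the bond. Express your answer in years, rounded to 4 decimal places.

5.9528 years

Periodic yield y = 0.069. Discount each cash flow and weight by its year:
  t   CF        PV=CF/(1+0.069)^t    t·PV
  1        12.50        11.6932        11.6932
  2        12.50        10.9384        21.8768
  3        12.50        10.2324        30.6972
  4        12.50         9.5719        38.2877
  5        12.50         8.9541        44.7705
  6     5,012.50     3,358.8310    20,152.9861
  Σ                  3,410.2210    20,300.3114
Price P = Σ PV = 3,410.2210.
Macaulay duration = Σ(t·PV) / P = 20,300.3114 / 3,410.2210 = 5.95278 years.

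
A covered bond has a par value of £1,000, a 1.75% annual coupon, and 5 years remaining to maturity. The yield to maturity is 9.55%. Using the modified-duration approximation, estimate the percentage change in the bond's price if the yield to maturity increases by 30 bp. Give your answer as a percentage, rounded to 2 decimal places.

-1.31%

Periodic yield y = 0.0955. Modified duration first:
  t   CF        PV=CF/(1+0.0955)^t    t·PV
  1        17.50        15.9744        15.9744
  2        17.50        14.5819        29.1637
  3        17.50        13.3107        39.9321
  4        17.50        12.1503        48.6014
  5     1,017.50       644.8705     3,224.3525
  Σ                    700.8879     3,358.0241
P = 700.8879; D_Mac = 4.79110 yrs; D_mod = 4.79110/(1+0.0955) = 4.37344 yrs.
ΔP/P ≈ -D_mod · Δy = -4.37344 × (+0.003) = -0.013120 = -1.3120%.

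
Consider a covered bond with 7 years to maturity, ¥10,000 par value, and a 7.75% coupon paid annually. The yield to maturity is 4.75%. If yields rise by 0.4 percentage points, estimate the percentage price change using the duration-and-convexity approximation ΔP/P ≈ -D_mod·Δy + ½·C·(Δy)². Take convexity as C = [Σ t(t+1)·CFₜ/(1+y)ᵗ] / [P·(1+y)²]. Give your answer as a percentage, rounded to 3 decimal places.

-2.173%

With y = 0.0475:
  t   CF        PV=CF/(1+0.0475)^t    t·PV        t(t+1)·PV
  1       775.00       739.8568       739.8568       1,479.7136
  2       775.00       706.3072     1,412.6144       4,237.8433
  3       775.00       674.2790     2,022.8369       8,091.3475
  4       775.00       643.7031     2,574.8123      12,874.0613
  5       775.00       614.5137     3,072.5683      18,435.4099
  6       775.00       586.6479     3,519.8873      24,639.2114
  7    10,775.00     7,786.4421    54,505.0946     436,040.7564
  Σ                 11,751.7497    67,847.6706     505,798.3434
P = 11,751.7497; D_Mac = 5.77341 yrs; D_mod = 5.51161 yrs; C = 39.22535.
Duration effect: -5.51161 × (+0.004) = -0.022046
Convexity effect: 0.5 × 39.22535 × (0.004)² = +0.0003138
ΔP/P ≈ -0.022046 + 0.0003138 = -0.021733 = -2.1733%.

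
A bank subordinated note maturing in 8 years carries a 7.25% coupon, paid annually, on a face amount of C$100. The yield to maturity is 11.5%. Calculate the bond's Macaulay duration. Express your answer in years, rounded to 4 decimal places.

6.1026 years

Periodic yield y = 0.115. Discount each cash flow and weight by its year:
  t   CF        PV=CF/(1+0.115)^t    t·PV
  1         7.25         6.5022         6.5022
  2         7.25         5.8316        11.6632
  3         7.25         5.2301        15.6904
  4         7.25         4.6907        18.7628
  5         7.25         4.2069        21.0346
  6         7.25         3.7730        22.6381
  7         7.25         3.3839        23.6871
  8       107.25        44.8950       359.1603
  Σ                     78.5135       479.1388
Price P = Σ PV = 78.5135.
Macaulay duration = Σ(t·PV) / P = 479.1388 / 78.5135 = 6.10263 years.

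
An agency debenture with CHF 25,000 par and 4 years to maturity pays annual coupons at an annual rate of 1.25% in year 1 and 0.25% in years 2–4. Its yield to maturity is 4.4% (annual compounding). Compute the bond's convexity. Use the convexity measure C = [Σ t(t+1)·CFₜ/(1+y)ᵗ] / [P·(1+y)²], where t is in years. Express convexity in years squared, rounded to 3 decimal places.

With y = 0.044:
  t   CF        PV=CF/(1+0.044)^t    t·PV        t(t+1)·PV
  1       312.50       299.3295       299.3295         598.6590
  2        62.50        57.3428       114.6856         344.0569
  3        62.50        54.9261       164.7782         659.1128
  4    25,062.50    21,097.0822    84,388.3289     421,941.6443
  Σ                 21,508.6806    84,967.1222     423,543.4730
P = 21,508.6806.
Convexity = Σ t(t+1)·PV / [P·(1+y)²] = 423,543.4730 / (21,508.6806 × 1.089936) = 18.06688.

18.067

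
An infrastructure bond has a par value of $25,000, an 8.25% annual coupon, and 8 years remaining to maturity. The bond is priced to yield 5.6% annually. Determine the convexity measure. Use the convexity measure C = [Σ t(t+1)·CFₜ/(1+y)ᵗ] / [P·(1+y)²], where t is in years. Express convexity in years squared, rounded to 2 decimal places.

46.64

With y = 0.056:
  t   CF        PV=CF/(1+0.056)^t    t·PV        t(t+1)·PV
  1     2,062.50     1,953.1250     1,953.1250       3,906.2500
  2     2,062.50     1,849.5502     3,699.1004      11,097.3011
  3     2,062.50     1,751.4680     5,254.4039      21,017.6158
  4     2,062.50     1,658.5871     6,634.3484      33,171.7421
  5     2,062.50     1,570.6317     7,853.1586      47,118.9518
  6     2,062.50     1,487.3407     8,924.0439      62,468.3074
  7     2,062.50     1,408.4665     9,859.2657      78,874.1254
  8    27,062.50    17,500.7463   140,005.9701   1,260,053.7308
  Σ                 29,179.9154   184,183.4161   1,517,708.0244
P = 29,179.9154.
Convexity = Σ t(t+1)·PV / [P·(1+y)²] = 1,517,708.0244 / (29,179.9154 × 1.115136) = 46.64191.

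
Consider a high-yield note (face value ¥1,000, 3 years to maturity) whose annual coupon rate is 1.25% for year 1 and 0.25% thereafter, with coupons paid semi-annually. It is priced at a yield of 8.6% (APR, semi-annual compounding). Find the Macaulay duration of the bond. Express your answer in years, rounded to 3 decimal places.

2.963 years

Periodic yield y = 0.043. Discount each cash flow and weight by its period:
  t   CF        PV=CF/(1+0.043)^t    t·PV
  1         6.25         5.9923         5.9923
  2         6.25         5.7453        11.4906
  3         1.25         1.1017         3.3051
  4         1.25         1.0563         4.2251
  5         1.25         1.0127         5.0636
  6     1,001.25       777.7440     4,666.4641
  Σ                    792.6523     4,696.5407
Price P = Σ PV = 792.6523.
Macaulay duration = Σ(t·PV) / P = 4,696.5407 / 792.6523 = 5.92510 half-year periods.
In years: 5.92510 / 2 = 2.96255 years.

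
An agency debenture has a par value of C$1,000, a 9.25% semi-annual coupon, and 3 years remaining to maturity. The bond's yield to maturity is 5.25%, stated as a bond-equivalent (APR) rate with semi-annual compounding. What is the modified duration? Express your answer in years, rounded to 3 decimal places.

2.636 years

Periodic yield y = 0.02625. First find Macaulay duration:
  t   CF        PV=CF/(1+0.02625)^t    t·PV
  1        46.25        45.0670        45.0670
  2        46.25        43.9142        87.8285
  3        46.25        42.7910       128.3729
  4        46.25        41.6964       166.7858
  5        46.25        40.6299       203.1496
  6     1,046.25       895.6049     5,373.6293
  Σ                  1,109.7035     6,004.8330
P = 1,109.7035; Macaulay duration = 6,004.8330 / 1,109.7035 = 5.41121 half-year periods = 2.70560 years.
Modified duration = D_Mac / (1 + y) = 2.70560 / 1.02625 = 2.63640 years.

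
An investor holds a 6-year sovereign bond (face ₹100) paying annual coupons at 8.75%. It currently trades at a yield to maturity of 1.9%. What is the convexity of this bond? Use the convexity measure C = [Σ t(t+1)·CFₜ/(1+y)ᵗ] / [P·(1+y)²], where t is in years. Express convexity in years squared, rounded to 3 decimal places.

With y = 0.019:
  t   CF        PV=CF/(1+0.019)^t    t·PV        t(t+1)·PV
  1         8.75         8.5868         8.5868          17.1737
  2         8.75         8.4267        16.8535          50.5605
  3         8.75         8.2696        24.8089          99.2354
  4         8.75         8.1154        32.4617         162.3085
  5         8.75         7.9641        39.8205         238.9232
  6       108.75        97.1369       582.8213       4,079.7491
  Σ                    138.4996       705.3527       4,647.9504
P = 138.4996.
Convexity = Σ t(t+1)·PV / [P·(1+y)²] = 4,647.9504 / (138.4996 × 1.038361) = 32.31949.

32.319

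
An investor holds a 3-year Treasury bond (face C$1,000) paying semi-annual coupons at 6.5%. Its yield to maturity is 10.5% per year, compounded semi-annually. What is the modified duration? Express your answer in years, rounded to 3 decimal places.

2.621 years

Periodic yield y = 0.0525. First find Macaulay duration:
  t   CF        PV=CF/(1+0.0525)^t    t·PV
  1        32.50        30.8789        30.8789
  2        32.50        29.3386        58.6772
  3        32.50        27.8751        83.6254
  4        32.50        26.4847       105.9388
  5        32.50        25.1636       125.8180
  6     1,032.50       759.5519     4,557.3112
  Σ                    899.2927     4,962.2494
P = 899.2927; Macaulay duration = 4,962.2494 / 899.2927 = 5.51795 half-year periods = 2.75897 years.
Modified duration = D_Mac / (1 + y) = 2.75897 / 1.0525 = 2.62135 years.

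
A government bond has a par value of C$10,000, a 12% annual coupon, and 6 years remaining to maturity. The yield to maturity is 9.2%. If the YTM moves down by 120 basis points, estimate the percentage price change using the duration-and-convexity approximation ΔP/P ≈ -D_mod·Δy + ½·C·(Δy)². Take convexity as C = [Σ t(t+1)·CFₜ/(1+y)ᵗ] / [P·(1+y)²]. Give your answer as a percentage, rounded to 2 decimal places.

With y = 0.092:
  t   CF        PV=CF/(1+0.092)^t    t·PV        t(t+1)·PV
  1     1,200.00     1,098.9011     1,098.9011       2,197.8022
  2     1,200.00     1,006.3197     2,012.6394       6,037.9181
  3     1,200.00       921.5382     2,764.6145      11,058.4581
  4     1,200.00       843.8994     3,375.5977      16,877.9886
  5     1,200.00       772.8017     3,864.0084      23,184.0502
  6    11,200.00     6,605.1425    39,630.8551     277,415.9856
  Σ                 11,248.6026    52,746.6162     336,772.2028
P = 11,248.6026; D_Mac = 4.68917 yrs; D_mod = 4.29411 yrs; C = 25.10686.
Duration effect: -4.29411 × (-0.012) = +0.051529
Convexity effect: 0.5 × 25.10686 × (-0.012)² = +0.0018077
ΔP/P ≈ +0.051529 + 0.0018077 = +0.053337 = +5.3337%.

+5.33%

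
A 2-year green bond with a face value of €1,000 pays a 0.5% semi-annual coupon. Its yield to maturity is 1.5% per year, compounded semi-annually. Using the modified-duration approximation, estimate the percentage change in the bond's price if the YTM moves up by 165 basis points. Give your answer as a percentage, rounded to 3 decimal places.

-3.263%

Periodic yield y = 0.0075. Modified duration first:
  t   CF        PV=CF/(1+0.0075)^t    t·PV
  1         2.50         2.4814         2.4814
  2         2.50         2.4629         4.9258
  3         2.50         2.4446         7.3337
  4     1,002.50       972.9806     3,891.9222
  Σ                    980.3694     3,906.6632
P = 980.3694; D_Mac = 3.98489 half-year periods = 1.99244 yrs; D_mod = 1.99244/(1+0.0075) = 1.97761 yrs.
ΔP/P ≈ -D_mod · Δy = -1.97761 × (+0.0165) = -0.032631 = -3.2631%.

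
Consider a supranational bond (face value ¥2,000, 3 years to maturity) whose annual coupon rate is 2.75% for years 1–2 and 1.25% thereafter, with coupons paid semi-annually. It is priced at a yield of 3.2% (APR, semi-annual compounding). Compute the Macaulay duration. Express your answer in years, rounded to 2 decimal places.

Periodic yield y = 0.016. Discount each cash flow and weight by its period:
  t   CF        PV=CF/(1+0.016)^t    t·PV
  1        27.50        27.0669        27.0669
  2        27.50        26.6407        53.2814
  3        27.50        26.2211        78.6634
  4        27.50        25.8082       103.2328
  5        12.50        11.5463        57.7313
  6     2,012.50     1,829.6737    10,978.0421
  Σ                  1,946.9569    11,298.0180
Price P = Σ PV = 1,946.9569.
Macaulay duration = Σ(t·PV) / P = 11,298.0180 / 1,946.9569 = 5.80291 half-year periods.
In years: 5.80291 / 2 = 2.90146 years.

2.90 years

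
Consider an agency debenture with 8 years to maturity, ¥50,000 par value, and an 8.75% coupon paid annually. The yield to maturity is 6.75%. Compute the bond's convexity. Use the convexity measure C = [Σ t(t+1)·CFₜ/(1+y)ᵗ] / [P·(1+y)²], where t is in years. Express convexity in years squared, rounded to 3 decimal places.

With y = 0.0675:
  t   CF        PV=CF/(1+0.0675)^t    t·PV        t(t+1)·PV
  1     4,375.00     4,098.3607     4,098.3607       8,196.7213
  2     4,375.00     3,839.2137     7,678.4275      23,035.2824
  3     4,375.00     3,596.4531    10,789.3594      43,157.4377
  4     4,375.00     3,369.0428    13,476.1710      67,380.8551
  5     4,375.00     3,156.0119    15,780.0597      94,680.3585
  6     4,375.00     2,956.4515    17,738.7088     124,170.9619
  7     4,375.00     2,769.5096    19,386.5670     155,092.5364
  8    54,375.00    32,244.5411   257,956.3287   2,321,606.9586
  Σ                 56,029.5844   346,903.9829   2,837,321.1119
P = 56,029.5844.
Convexity = Σ t(t+1)·PV / [P·(1+y)²] = 2,837,321.1119 / (56,029.5844 × 1.139556) = 44.43808.

44.438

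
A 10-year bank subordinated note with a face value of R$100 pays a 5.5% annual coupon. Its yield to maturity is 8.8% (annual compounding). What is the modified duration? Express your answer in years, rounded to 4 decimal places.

7.0319 years

Periodic yield y = 0.088. First find Macaulay duration:
  t   CF        PV=CF/(1+0.088)^t    t·PV
  1         5.50         5.0551         5.0551
  2         5.50         4.6463         9.2925
  3         5.50         4.2705        12.8114
  4         5.50         3.9251        15.7003
  5         5.50         3.6076        18.0380
  6         5.50         3.3158        19.8948
  7         5.50         3.0476        21.3333
  8         5.50         2.8011        22.4090
  9         5.50         2.5746        23.1710
  10      105.50        45.3903       453.9035
  Σ                     78.6340       601.6090
P = 78.6340; Macaulay duration = 601.6090 / 78.6340 = 7.65075 years.
Modified duration = D_Mac / (1 + y) = 7.65075 / 1.088 = 7.03194 years.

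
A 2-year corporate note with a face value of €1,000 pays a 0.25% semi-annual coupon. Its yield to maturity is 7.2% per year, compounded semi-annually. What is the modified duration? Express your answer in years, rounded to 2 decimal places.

1.93 years

Periodic yield y = 0.036. First find Macaulay duration:
  t   CF        PV=CF/(1+0.036)^t    t·PV
  1         1.25         1.2066         1.2066
  2         1.25         1.1646         2.3293
  3         1.25         1.1242         3.3725
  4     1,001.25       869.1676     3,476.6702
  Σ                    872.6629     3,483.5786
P = 872.6629; Macaulay duration = 3,483.5786 / 872.6629 = 3.99189 half-year periods = 1.99595 years.
Modified duration = D_Mac / (1 + y) = 1.99595 / 1.036 = 1.92659 years.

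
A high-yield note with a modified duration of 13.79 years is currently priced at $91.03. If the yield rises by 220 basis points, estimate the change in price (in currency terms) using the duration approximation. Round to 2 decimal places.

Duration approximation: ΔP/P ≈ -D_mod · Δy = -13.79 × (+0.022) = -0.303380.
ΔP ≈ 91.03 × (-0.303380) = -27.6166814.

-$27.62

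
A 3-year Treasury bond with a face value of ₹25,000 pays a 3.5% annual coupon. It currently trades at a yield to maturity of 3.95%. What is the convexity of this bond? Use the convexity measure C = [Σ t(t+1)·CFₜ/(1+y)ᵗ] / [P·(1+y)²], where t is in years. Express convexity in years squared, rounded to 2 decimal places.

With y = 0.0395:
  t   CF        PV=CF/(1+0.0395)^t    t·PV        t(t+1)·PV
  1       875.00       841.7508       841.7508       1,683.5017
  2       875.00       809.7651     1,619.5302       4,858.5907
  3    25,875.00    23,035.9898    69,107.9694     276,431.8775
  Σ                 24,687.5058    71,569.2505     282,973.9699
P = 24,687.5058.
Convexity = Σ t(t+1)·PV / [P·(1+y)²] = 282,973.9699 / (24,687.5058 × 1.080560) = 10.60768.

10.61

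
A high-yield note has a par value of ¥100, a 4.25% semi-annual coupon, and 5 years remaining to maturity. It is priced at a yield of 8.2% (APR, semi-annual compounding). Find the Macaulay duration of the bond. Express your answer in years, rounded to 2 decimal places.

Periodic yield y = 0.041. Discount each cash flow and weight by its period:
  t   CF        PV=CF/(1+0.041)^t    t·PV
  1        2.125         2.0413         2.0413
  2        2.125         1.9609         3.9218
  3        2.125         1.8837         5.6510
  4        2.125         1.8095         7.2380
  5        2.125         1.7382         8.6911
  6        2.125         1.6698        10.0186
  7        2.125         1.6040        11.2280
  8        2.125         1.5408        12.3266
  9        2.125         1.4801        13.3212
  10     102.125        68.3321       683.3210
  Σ                     84.0604       757.7586
Price P = Σ PV = 84.0604.
Macaulay duration = Σ(t·PV) / P = 757.7586 / 84.0604 = 9.01445 half-year periods.
In years: 9.01445 / 2 = 4.50723 years.

4.51 years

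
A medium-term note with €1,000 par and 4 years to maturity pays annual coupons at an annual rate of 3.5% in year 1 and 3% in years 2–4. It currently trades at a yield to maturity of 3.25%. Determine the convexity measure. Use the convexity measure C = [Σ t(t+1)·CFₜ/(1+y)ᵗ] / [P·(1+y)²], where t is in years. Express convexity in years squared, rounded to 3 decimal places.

With y = 0.0325:
  t   CF        PV=CF/(1+0.0325)^t    t·PV        t(t+1)·PV
  1        35.00        33.8983        33.8983          67.7966
  2        30.00        28.1411        56.2822         168.8466
  3        30.00        27.2553        81.7659         327.0637
  4     1,030.00       906.3104     3,625.2418      18,126.2088
  Σ                    995.6052     3,797.1882      18,689.9157
P = 995.6052.
Convexity = Σ t(t+1)·PV / [P·(1+y)²] = 18,689.9157 / (995.6052 × 1.066056) = 17.60922.

17.609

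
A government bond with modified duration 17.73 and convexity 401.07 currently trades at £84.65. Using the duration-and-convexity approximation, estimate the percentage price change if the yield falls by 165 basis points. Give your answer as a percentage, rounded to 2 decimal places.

+34.71%

Duration effect: -D_mod·Δy = -17.73 × (-0.0165) = +0.292545
Convexity effect: ½·C·(Δy)² = 0.5 × 401.07 × (-0.0165)² = +0.05459565375
ΔP/P ≈ +0.292545 + 0.05459565375 = +0.34714065375
= +34.714065375%.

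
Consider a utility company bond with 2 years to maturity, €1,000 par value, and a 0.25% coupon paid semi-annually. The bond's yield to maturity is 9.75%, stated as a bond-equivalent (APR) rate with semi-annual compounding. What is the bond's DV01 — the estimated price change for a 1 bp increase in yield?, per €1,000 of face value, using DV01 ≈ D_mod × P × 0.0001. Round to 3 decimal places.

Periodic yield y = 0.04875.
  t   CF        PV=CF/(1+0.04875)^t    t·PV
  1         1.25         1.1919         1.1919
  2         1.25         1.1365         2.2730
  3         1.25         1.0837         3.2510
  4     1,001.25       827.6651     3,310.6603
  Σ                    831.0771     3,317.3762
P = 831.0771; D_Mac = 3.99166 half-year periods = 1.99583 yrs; D_mod = 1.90306 yrs.
DV01 ≈ 1.90306 × 831.0771 × 0.0001 = 0.158159.

€0.158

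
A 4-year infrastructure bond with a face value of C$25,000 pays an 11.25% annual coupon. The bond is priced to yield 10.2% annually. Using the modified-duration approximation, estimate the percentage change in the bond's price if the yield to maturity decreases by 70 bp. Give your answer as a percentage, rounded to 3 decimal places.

Periodic yield y = 0.102. Modified duration first:
  t   CF        PV=CF/(1+0.102)^t    t·PV
  1     2,812.50     2,552.1779     2,552.1779
  2     2,812.50     2,315.9509     4,631.9017
  3     2,812.50     2,101.5888     6,304.7664
  4    27,812.50    18,858.7824    75,435.1297
  Σ                 25,828.5000    88,923.9758
P = 25,828.5000; D_Mac = 3.44286 yrs; D_mod = 3.44286/(1+0.102) = 3.12419 yrs.
ΔP/P ≈ -D_mod · Δy = -3.12419 × (-0.007) = +0.021869 = +2.1869%.

+2.187%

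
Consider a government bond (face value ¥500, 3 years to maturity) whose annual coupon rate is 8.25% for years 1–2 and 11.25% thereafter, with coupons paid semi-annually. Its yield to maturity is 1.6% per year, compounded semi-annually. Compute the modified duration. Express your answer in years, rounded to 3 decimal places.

2.724 years

Periodic yield y = 0.008. First find Macaulay duration:
  t   CF        PV=CF/(1+0.008)^t    t·PV
  1       20.625        20.4613        20.4613
  2       20.625        20.2989        40.5978
  3       20.625        20.1378        60.4134
  4       20.625        19.9780        79.9120
  5       28.125        27.0265       135.1325
  6      528.125       503.4699     3,020.8196
  Σ                    611.3725     3,357.3366
P = 611.3725; Macaulay duration = 3,357.3366 / 611.3725 = 5.49148 half-year periods = 2.74574 years.
Modified duration = D_Mac / (1 + y) = 2.74574 / 1.008 = 2.72395 years.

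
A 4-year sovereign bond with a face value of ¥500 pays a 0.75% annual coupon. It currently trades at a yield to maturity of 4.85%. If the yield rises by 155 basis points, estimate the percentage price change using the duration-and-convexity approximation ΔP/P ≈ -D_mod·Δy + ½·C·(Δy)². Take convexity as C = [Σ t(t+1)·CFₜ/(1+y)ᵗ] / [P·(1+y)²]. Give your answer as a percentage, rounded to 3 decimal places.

With y = 0.0485:
  t   CF        PV=CF/(1+0.0485)^t    t·PV        t(t+1)·PV
  1         3.75         3.5765         3.5765           7.1531
  2         3.75         3.4111         6.8222          20.4666
  3         3.75         3.2533         9.7599          39.0398
  4       503.75       416.8131     1,667.2522       8,336.2612
  Σ                    427.0540     1,687.4109       8,402.9207
P = 427.0540; D_Mac = 3.95128 yrs; D_mod = 3.76851 yrs; C = 17.89825.
Duration effect: -3.76851 × (+0.0155) = -0.058412
Convexity effect: 0.5 × 17.89825 × (0.0155)² = +0.0021500
ΔP/P ≈ -0.058412 + 0.0021500 = -0.056262 = -5.6262%.

-5.626%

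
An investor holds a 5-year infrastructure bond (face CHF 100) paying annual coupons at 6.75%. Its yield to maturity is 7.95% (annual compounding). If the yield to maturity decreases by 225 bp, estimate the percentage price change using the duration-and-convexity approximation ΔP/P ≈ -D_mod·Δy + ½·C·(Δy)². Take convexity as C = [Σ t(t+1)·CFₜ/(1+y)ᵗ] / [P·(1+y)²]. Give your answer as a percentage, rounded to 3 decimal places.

With y = 0.0795:
  t   CF        PV=CF/(1+0.0795)^t    t·PV        t(t+1)·PV
  1         6.75         6.2529         6.2529          12.5058
  2         6.75         5.7924        11.5848          34.7544
  3         6.75         5.3658        16.0975          64.3898
  4         6.75         4.9707        19.8826          99.4130
  5       106.75        72.8207       364.1033       2,184.6200
  Σ                     95.2024       417.9211       2,395.6830
P = 95.2024; D_Mac = 4.38982 yrs; D_mod = 4.06653 yrs; C = 21.59415.
Duration effect: -4.06653 × (-0.0225) = +0.091497
Convexity effect: 0.5 × 21.59415 × (-0.0225)² = +0.0054660
ΔP/P ≈ +0.091497 + 0.0054660 = +0.096963 = +9.6963%.

+9.696%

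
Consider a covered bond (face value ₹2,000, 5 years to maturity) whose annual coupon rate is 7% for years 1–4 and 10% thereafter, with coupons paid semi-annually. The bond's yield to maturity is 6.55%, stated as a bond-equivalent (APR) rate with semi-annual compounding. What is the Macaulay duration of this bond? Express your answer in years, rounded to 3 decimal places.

4.321 years

Periodic yield y = 0.03275. Discount each cash flow and weight by its period:
  t   CF        PV=CF/(1+0.03275)^t    t·PV
  1        70.00        67.7802        67.7802
  2        70.00        65.6308       131.2616
  3        70.00        63.5495       190.6486
  4        70.00        61.5343       246.1372
  5        70.00        59.5830       297.9148
  6        70.00        57.6935       346.1609
  7        70.00        55.8639       391.0476
  8        70.00        54.0924       432.7394
  9       100.00        74.8244       673.4195
  10    2,100.00     1,521.4835    15,214.8354
  Σ                  2,082.0356    17,991.9452
Price P = Σ PV = 2,082.0356.
Macaulay duration = Σ(t·PV) / P = 17,991.9452 / 2,082.0356 = 8.64152 half-year periods.
In years: 8.64152 / 2 = 4.32076 years.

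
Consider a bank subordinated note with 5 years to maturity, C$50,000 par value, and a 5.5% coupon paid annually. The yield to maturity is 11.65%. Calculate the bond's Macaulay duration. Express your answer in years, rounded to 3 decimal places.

Periodic yield y = 0.1165. Discount each cash flow and weight by its year:
  t   CF        PV=CF/(1+0.1165)^t    t·PV
  1     2,750.00     2,463.0542     2,463.0542
  2     2,750.00     2,206.0494     4,412.0989
  3     2,750.00     1,975.8616     5,927.5847
  4     2,750.00     1,769.6924     7,078.7696
  5    52,750.00    30,403.8672   152,019.3360
  Σ                 38,818.5248   171,900.8433
Price P = Σ PV = 38,818.5248.
Macaulay duration = Σ(t·PV) / P = 171,900.8433 / 38,818.5248 = 4.42832 years.

4.428 years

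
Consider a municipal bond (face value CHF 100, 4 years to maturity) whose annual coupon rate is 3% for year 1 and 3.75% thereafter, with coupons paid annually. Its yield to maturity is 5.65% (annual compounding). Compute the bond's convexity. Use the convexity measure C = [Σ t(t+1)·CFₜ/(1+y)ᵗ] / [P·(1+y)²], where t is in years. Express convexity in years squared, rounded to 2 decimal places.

With y = 0.0565:
  t   CF        PV=CF/(1+0.0565)^t    t·PV        t(t+1)·PV
  1         3.00         2.8396         2.8396           5.6791
  2         3.75         3.3596         6.7193          20.1578
  3         3.75         3.1800         9.5399          38.1596
  4       103.75        83.2741       333.0965       1,665.4826
  Σ                     92.6533       352.1953       1,729.4791
P = 92.6533.
Convexity = Σ t(t+1)·PV / [P·(1+y)²] = 1,729.4791 / (92.6533 × 1.116192) = 16.72305.

16.72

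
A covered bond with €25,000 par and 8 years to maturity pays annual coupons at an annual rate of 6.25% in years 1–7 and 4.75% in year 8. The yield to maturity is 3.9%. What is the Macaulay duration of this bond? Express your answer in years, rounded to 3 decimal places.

Periodic yield y = 0.039. Discount each cash flow and weight by its year:
  t   CF        PV=CF/(1+0.039)^t    t·PV
  1     1,562.50     1,503.8499     1,503.8499
  2     1,562.50     1,447.4012     2,894.8024
  3     1,562.50     1,393.0714     4,179.2143
  4     1,562.50     1,340.7810     5,363.1239
  5     1,562.50     1,290.4533     6,452.2664
  6     1,562.50     1,242.0147     7,452.0883
  7     1,562.50     1,195.3943     8,367.7603
  8    26,187.50    19,282.7806   154,262.2448
  Σ                 28,695.7464   190,475.3503
Price P = Σ PV = 28,695.7464.
Macaulay duration = Σ(t·PV) / P = 190,475.3503 / 28,695.7464 = 6.63776 years.

6.638 years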